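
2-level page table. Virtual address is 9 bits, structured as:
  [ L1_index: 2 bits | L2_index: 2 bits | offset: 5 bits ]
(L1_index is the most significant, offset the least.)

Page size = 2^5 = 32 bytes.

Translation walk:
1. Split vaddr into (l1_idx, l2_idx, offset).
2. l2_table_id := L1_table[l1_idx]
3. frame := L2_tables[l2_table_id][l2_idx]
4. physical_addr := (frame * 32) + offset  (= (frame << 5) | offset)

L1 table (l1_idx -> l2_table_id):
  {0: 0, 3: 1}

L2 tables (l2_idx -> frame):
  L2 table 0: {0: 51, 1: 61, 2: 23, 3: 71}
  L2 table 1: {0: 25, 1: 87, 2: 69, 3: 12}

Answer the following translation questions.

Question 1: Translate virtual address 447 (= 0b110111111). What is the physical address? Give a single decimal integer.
Answer: 2815

Derivation:
vaddr = 447 = 0b110111111
Split: l1_idx=3, l2_idx=1, offset=31
L1[3] = 1
L2[1][1] = 87
paddr = 87 * 32 + 31 = 2815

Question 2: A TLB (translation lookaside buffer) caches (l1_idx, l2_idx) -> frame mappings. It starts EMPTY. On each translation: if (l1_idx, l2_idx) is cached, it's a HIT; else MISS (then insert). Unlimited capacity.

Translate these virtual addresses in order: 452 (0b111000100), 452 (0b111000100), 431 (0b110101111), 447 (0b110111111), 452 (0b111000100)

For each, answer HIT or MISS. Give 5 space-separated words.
vaddr=452: (3,2) not in TLB -> MISS, insert
vaddr=452: (3,2) in TLB -> HIT
vaddr=431: (3,1) not in TLB -> MISS, insert
vaddr=447: (3,1) in TLB -> HIT
vaddr=452: (3,2) in TLB -> HIT

Answer: MISS HIT MISS HIT HIT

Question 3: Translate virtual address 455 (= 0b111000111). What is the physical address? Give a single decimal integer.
vaddr = 455 = 0b111000111
Split: l1_idx=3, l2_idx=2, offset=7
L1[3] = 1
L2[1][2] = 69
paddr = 69 * 32 + 7 = 2215

Answer: 2215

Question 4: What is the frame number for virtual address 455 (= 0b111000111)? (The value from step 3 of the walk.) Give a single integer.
vaddr = 455: l1_idx=3, l2_idx=2
L1[3] = 1; L2[1][2] = 69

Answer: 69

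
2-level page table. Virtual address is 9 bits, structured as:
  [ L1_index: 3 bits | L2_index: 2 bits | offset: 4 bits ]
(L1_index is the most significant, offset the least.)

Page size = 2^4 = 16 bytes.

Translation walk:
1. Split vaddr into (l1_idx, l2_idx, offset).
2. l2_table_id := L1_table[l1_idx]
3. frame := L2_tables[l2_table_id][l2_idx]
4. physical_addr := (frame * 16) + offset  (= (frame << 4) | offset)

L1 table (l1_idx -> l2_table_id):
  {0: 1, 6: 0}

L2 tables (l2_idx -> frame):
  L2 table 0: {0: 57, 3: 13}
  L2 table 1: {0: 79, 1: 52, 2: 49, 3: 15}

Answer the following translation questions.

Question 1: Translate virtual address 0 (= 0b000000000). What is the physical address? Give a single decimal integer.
Answer: 1264

Derivation:
vaddr = 0 = 0b000000000
Split: l1_idx=0, l2_idx=0, offset=0
L1[0] = 1
L2[1][0] = 79
paddr = 79 * 16 + 0 = 1264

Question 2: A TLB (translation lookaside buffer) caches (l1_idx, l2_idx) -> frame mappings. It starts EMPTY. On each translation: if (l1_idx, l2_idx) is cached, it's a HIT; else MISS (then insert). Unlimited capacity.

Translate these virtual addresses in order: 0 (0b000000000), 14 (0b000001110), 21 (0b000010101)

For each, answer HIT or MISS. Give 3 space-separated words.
Answer: MISS HIT MISS

Derivation:
vaddr=0: (0,0) not in TLB -> MISS, insert
vaddr=14: (0,0) in TLB -> HIT
vaddr=21: (0,1) not in TLB -> MISS, insert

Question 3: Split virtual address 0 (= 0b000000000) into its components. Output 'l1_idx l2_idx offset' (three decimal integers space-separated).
vaddr = 0 = 0b000000000
  top 3 bits -> l1_idx = 0
  next 2 bits -> l2_idx = 0
  bottom 4 bits -> offset = 0

Answer: 0 0 0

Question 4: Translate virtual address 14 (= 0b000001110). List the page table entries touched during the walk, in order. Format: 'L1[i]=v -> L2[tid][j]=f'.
vaddr = 14 = 0b000001110
Split: l1_idx=0, l2_idx=0, offset=14

Answer: L1[0]=1 -> L2[1][0]=79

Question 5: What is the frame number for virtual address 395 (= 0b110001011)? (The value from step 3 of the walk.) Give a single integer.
vaddr = 395: l1_idx=6, l2_idx=0
L1[6] = 0; L2[0][0] = 57

Answer: 57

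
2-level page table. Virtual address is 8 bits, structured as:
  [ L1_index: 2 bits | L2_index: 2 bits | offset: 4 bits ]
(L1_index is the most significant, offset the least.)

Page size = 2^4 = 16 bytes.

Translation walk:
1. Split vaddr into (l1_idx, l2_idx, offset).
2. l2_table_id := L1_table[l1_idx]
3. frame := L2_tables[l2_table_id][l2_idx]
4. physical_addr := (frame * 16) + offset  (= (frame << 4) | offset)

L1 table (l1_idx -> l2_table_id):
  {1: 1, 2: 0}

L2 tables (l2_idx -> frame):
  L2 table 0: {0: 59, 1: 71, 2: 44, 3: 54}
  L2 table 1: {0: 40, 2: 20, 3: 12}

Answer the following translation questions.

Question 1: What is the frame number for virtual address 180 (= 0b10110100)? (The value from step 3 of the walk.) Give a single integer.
vaddr = 180: l1_idx=2, l2_idx=3
L1[2] = 0; L2[0][3] = 54

Answer: 54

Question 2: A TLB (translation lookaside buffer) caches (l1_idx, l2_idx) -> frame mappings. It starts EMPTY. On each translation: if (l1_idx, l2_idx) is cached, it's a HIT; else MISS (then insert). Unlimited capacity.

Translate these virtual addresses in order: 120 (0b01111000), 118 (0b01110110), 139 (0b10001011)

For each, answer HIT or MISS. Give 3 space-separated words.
vaddr=120: (1,3) not in TLB -> MISS, insert
vaddr=118: (1,3) in TLB -> HIT
vaddr=139: (2,0) not in TLB -> MISS, insert

Answer: MISS HIT MISS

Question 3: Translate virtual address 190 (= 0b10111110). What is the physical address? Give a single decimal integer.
Answer: 878

Derivation:
vaddr = 190 = 0b10111110
Split: l1_idx=2, l2_idx=3, offset=14
L1[2] = 0
L2[0][3] = 54
paddr = 54 * 16 + 14 = 878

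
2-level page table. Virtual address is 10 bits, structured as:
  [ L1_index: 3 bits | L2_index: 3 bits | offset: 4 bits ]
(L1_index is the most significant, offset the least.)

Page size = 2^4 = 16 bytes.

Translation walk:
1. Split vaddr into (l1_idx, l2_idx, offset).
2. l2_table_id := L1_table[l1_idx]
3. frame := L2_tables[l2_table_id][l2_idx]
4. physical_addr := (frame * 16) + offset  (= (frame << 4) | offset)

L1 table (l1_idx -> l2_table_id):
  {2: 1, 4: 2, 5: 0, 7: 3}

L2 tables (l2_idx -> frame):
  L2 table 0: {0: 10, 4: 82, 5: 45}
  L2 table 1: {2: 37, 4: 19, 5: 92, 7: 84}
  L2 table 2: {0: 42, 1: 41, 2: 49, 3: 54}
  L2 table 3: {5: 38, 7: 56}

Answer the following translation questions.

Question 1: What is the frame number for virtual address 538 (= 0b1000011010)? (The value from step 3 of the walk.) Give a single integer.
Answer: 41

Derivation:
vaddr = 538: l1_idx=4, l2_idx=1
L1[4] = 2; L2[2][1] = 41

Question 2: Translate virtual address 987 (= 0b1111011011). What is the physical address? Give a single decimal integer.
Answer: 619

Derivation:
vaddr = 987 = 0b1111011011
Split: l1_idx=7, l2_idx=5, offset=11
L1[7] = 3
L2[3][5] = 38
paddr = 38 * 16 + 11 = 619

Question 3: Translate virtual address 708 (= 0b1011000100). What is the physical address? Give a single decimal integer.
Answer: 1316

Derivation:
vaddr = 708 = 0b1011000100
Split: l1_idx=5, l2_idx=4, offset=4
L1[5] = 0
L2[0][4] = 82
paddr = 82 * 16 + 4 = 1316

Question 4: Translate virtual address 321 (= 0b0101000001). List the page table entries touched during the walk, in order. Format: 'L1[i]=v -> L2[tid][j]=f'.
vaddr = 321 = 0b0101000001
Split: l1_idx=2, l2_idx=4, offset=1

Answer: L1[2]=1 -> L2[1][4]=19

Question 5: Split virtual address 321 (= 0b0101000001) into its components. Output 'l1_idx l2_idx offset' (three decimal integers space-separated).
Answer: 2 4 1

Derivation:
vaddr = 321 = 0b0101000001
  top 3 bits -> l1_idx = 2
  next 3 bits -> l2_idx = 4
  bottom 4 bits -> offset = 1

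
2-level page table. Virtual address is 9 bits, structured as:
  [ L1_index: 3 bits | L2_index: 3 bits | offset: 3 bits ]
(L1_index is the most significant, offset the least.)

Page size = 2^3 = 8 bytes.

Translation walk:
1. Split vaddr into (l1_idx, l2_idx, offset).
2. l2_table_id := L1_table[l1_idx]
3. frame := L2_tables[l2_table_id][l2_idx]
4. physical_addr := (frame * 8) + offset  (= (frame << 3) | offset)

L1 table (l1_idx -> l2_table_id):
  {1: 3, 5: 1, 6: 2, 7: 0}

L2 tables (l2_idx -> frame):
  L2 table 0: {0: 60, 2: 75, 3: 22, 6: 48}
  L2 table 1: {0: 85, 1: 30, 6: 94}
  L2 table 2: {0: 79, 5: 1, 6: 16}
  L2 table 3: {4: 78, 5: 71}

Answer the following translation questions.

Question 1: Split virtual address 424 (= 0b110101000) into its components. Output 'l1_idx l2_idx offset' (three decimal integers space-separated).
vaddr = 424 = 0b110101000
  top 3 bits -> l1_idx = 6
  next 3 bits -> l2_idx = 5
  bottom 3 bits -> offset = 0

Answer: 6 5 0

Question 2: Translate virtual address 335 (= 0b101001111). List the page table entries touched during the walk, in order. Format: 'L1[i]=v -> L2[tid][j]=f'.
vaddr = 335 = 0b101001111
Split: l1_idx=5, l2_idx=1, offset=7

Answer: L1[5]=1 -> L2[1][1]=30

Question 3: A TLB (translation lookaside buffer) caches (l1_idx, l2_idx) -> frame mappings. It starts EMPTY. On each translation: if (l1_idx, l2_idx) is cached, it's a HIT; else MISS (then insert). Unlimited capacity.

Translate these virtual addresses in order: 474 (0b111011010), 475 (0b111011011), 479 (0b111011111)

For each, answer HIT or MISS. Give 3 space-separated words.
Answer: MISS HIT HIT

Derivation:
vaddr=474: (7,3) not in TLB -> MISS, insert
vaddr=475: (7,3) in TLB -> HIT
vaddr=479: (7,3) in TLB -> HIT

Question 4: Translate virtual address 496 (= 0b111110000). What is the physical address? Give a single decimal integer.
Answer: 384

Derivation:
vaddr = 496 = 0b111110000
Split: l1_idx=7, l2_idx=6, offset=0
L1[7] = 0
L2[0][6] = 48
paddr = 48 * 8 + 0 = 384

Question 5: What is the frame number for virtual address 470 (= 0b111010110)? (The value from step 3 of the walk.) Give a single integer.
vaddr = 470: l1_idx=7, l2_idx=2
L1[7] = 0; L2[0][2] = 75

Answer: 75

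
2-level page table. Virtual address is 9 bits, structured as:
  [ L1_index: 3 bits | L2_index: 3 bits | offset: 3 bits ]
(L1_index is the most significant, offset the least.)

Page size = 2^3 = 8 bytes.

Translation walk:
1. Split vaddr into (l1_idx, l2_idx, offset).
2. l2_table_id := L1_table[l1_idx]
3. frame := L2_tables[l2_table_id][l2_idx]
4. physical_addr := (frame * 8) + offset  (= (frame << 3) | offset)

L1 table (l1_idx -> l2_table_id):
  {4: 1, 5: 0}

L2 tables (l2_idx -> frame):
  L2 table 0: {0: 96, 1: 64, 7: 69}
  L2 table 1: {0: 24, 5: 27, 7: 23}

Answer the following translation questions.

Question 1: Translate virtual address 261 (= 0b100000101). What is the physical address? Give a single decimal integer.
vaddr = 261 = 0b100000101
Split: l1_idx=4, l2_idx=0, offset=5
L1[4] = 1
L2[1][0] = 24
paddr = 24 * 8 + 5 = 197

Answer: 197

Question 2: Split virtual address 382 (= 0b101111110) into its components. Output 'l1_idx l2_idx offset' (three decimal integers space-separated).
vaddr = 382 = 0b101111110
  top 3 bits -> l1_idx = 5
  next 3 bits -> l2_idx = 7
  bottom 3 bits -> offset = 6

Answer: 5 7 6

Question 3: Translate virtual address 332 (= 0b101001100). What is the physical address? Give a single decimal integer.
Answer: 516

Derivation:
vaddr = 332 = 0b101001100
Split: l1_idx=5, l2_idx=1, offset=4
L1[5] = 0
L2[0][1] = 64
paddr = 64 * 8 + 4 = 516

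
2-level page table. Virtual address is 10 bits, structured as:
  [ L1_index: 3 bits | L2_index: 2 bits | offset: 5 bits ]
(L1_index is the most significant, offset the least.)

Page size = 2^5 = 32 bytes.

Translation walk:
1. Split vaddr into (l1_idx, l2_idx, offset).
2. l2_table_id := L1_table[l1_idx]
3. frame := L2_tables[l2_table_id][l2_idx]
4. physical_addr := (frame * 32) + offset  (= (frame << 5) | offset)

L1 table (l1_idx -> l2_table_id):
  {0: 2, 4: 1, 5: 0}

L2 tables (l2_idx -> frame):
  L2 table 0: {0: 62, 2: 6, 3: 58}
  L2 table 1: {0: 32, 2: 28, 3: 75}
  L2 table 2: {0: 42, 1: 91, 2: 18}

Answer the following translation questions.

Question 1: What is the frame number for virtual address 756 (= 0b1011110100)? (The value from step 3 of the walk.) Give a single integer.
vaddr = 756: l1_idx=5, l2_idx=3
L1[5] = 0; L2[0][3] = 58

Answer: 58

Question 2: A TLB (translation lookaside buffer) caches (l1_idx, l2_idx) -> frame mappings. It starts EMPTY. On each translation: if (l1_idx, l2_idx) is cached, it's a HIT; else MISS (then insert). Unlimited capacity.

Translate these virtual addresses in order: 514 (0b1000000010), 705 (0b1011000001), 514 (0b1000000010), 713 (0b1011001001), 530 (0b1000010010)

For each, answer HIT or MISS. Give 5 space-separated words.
vaddr=514: (4,0) not in TLB -> MISS, insert
vaddr=705: (5,2) not in TLB -> MISS, insert
vaddr=514: (4,0) in TLB -> HIT
vaddr=713: (5,2) in TLB -> HIT
vaddr=530: (4,0) in TLB -> HIT

Answer: MISS MISS HIT HIT HIT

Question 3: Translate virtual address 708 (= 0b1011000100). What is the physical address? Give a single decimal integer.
Answer: 196

Derivation:
vaddr = 708 = 0b1011000100
Split: l1_idx=5, l2_idx=2, offset=4
L1[5] = 0
L2[0][2] = 6
paddr = 6 * 32 + 4 = 196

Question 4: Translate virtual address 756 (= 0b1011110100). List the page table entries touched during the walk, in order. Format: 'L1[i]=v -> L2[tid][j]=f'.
Answer: L1[5]=0 -> L2[0][3]=58

Derivation:
vaddr = 756 = 0b1011110100
Split: l1_idx=5, l2_idx=3, offset=20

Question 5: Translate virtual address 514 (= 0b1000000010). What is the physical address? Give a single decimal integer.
vaddr = 514 = 0b1000000010
Split: l1_idx=4, l2_idx=0, offset=2
L1[4] = 1
L2[1][0] = 32
paddr = 32 * 32 + 2 = 1026

Answer: 1026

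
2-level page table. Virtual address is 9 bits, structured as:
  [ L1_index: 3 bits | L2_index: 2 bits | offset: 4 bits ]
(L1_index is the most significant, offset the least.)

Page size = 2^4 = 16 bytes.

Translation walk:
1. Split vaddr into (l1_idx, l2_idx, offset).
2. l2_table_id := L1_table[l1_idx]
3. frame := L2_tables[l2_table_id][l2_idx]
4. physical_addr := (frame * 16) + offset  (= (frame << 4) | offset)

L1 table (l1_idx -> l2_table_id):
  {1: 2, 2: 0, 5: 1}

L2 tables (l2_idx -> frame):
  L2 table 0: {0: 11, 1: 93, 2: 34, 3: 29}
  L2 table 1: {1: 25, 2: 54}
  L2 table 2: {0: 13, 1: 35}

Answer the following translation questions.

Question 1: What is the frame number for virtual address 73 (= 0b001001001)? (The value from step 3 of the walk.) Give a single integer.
Answer: 13

Derivation:
vaddr = 73: l1_idx=1, l2_idx=0
L1[1] = 2; L2[2][0] = 13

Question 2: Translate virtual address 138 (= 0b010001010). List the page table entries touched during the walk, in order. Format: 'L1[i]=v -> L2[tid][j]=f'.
Answer: L1[2]=0 -> L2[0][0]=11

Derivation:
vaddr = 138 = 0b010001010
Split: l1_idx=2, l2_idx=0, offset=10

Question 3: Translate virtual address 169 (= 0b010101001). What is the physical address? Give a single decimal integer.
vaddr = 169 = 0b010101001
Split: l1_idx=2, l2_idx=2, offset=9
L1[2] = 0
L2[0][2] = 34
paddr = 34 * 16 + 9 = 553

Answer: 553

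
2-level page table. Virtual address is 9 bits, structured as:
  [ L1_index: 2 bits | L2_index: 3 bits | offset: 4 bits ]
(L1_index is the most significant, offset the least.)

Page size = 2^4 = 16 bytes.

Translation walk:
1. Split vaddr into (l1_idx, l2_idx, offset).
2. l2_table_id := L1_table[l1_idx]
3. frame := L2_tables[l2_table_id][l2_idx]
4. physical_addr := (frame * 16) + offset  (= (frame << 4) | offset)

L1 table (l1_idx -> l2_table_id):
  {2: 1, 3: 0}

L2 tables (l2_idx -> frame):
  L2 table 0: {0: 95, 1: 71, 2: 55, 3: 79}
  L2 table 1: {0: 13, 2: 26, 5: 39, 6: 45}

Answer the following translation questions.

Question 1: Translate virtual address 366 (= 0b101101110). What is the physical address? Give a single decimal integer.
Answer: 734

Derivation:
vaddr = 366 = 0b101101110
Split: l1_idx=2, l2_idx=6, offset=14
L1[2] = 1
L2[1][6] = 45
paddr = 45 * 16 + 14 = 734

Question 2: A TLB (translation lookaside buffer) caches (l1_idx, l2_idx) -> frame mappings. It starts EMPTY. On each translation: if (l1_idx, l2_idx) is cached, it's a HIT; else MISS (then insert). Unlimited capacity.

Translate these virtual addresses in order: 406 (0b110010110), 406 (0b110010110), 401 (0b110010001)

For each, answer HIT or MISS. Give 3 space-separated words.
vaddr=406: (3,1) not in TLB -> MISS, insert
vaddr=406: (3,1) in TLB -> HIT
vaddr=401: (3,1) in TLB -> HIT

Answer: MISS HIT HIT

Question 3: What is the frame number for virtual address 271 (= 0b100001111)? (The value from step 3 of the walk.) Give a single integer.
vaddr = 271: l1_idx=2, l2_idx=0
L1[2] = 1; L2[1][0] = 13

Answer: 13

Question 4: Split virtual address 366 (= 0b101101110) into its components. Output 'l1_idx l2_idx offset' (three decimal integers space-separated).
Answer: 2 6 14

Derivation:
vaddr = 366 = 0b101101110
  top 2 bits -> l1_idx = 2
  next 3 bits -> l2_idx = 6
  bottom 4 bits -> offset = 14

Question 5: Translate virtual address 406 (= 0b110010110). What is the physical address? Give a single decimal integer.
Answer: 1142

Derivation:
vaddr = 406 = 0b110010110
Split: l1_idx=3, l2_idx=1, offset=6
L1[3] = 0
L2[0][1] = 71
paddr = 71 * 16 + 6 = 1142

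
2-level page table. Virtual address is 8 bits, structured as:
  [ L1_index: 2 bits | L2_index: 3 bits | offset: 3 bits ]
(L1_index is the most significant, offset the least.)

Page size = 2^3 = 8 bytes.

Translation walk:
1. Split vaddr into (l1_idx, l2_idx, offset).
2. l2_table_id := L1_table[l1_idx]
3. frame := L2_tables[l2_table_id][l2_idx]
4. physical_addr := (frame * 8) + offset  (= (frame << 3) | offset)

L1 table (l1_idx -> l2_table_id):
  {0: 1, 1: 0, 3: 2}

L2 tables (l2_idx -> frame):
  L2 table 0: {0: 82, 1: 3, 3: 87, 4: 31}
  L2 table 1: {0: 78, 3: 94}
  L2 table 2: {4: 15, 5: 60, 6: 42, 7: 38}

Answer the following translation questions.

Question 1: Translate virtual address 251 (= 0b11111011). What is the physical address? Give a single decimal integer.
vaddr = 251 = 0b11111011
Split: l1_idx=3, l2_idx=7, offset=3
L1[3] = 2
L2[2][7] = 38
paddr = 38 * 8 + 3 = 307

Answer: 307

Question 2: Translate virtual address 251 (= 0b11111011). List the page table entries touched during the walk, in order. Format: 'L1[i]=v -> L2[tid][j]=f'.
vaddr = 251 = 0b11111011
Split: l1_idx=3, l2_idx=7, offset=3

Answer: L1[3]=2 -> L2[2][7]=38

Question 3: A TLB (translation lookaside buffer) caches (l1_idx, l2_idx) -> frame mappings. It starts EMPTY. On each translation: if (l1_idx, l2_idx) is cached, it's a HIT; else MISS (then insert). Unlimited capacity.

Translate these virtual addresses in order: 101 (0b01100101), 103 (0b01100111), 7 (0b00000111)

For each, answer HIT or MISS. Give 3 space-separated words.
vaddr=101: (1,4) not in TLB -> MISS, insert
vaddr=103: (1,4) in TLB -> HIT
vaddr=7: (0,0) not in TLB -> MISS, insert

Answer: MISS HIT MISS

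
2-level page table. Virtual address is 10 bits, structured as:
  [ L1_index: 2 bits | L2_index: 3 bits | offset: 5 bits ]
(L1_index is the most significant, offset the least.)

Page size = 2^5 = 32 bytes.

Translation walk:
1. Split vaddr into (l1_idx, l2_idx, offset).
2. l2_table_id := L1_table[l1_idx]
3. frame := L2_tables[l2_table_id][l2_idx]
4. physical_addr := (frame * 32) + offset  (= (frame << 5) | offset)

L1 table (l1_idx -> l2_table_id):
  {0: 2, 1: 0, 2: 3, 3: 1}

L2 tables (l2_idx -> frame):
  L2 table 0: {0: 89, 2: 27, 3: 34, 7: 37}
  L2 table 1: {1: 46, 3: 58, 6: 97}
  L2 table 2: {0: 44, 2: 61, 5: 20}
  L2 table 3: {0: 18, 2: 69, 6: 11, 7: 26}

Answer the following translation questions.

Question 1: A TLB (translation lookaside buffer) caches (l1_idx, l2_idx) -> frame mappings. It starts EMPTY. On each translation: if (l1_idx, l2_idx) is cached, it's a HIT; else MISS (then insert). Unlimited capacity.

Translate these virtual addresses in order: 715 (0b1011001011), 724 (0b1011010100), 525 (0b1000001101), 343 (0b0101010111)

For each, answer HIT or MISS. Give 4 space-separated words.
vaddr=715: (2,6) not in TLB -> MISS, insert
vaddr=724: (2,6) in TLB -> HIT
vaddr=525: (2,0) not in TLB -> MISS, insert
vaddr=343: (1,2) not in TLB -> MISS, insert

Answer: MISS HIT MISS MISS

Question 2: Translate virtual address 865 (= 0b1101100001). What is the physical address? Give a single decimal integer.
vaddr = 865 = 0b1101100001
Split: l1_idx=3, l2_idx=3, offset=1
L1[3] = 1
L2[1][3] = 58
paddr = 58 * 32 + 1 = 1857

Answer: 1857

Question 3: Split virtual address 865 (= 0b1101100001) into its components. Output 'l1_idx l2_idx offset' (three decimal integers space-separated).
vaddr = 865 = 0b1101100001
  top 2 bits -> l1_idx = 3
  next 3 bits -> l2_idx = 3
  bottom 5 bits -> offset = 1

Answer: 3 3 1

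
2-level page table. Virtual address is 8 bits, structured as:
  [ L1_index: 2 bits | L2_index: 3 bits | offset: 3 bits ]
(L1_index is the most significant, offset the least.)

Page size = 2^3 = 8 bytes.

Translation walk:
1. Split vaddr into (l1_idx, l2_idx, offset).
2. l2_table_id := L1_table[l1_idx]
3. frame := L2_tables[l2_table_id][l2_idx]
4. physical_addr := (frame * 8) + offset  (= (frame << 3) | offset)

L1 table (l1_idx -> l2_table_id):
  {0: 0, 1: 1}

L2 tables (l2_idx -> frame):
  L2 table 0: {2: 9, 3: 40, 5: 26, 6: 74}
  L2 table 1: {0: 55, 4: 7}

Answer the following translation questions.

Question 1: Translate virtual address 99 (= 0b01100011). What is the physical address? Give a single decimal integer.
vaddr = 99 = 0b01100011
Split: l1_idx=1, l2_idx=4, offset=3
L1[1] = 1
L2[1][4] = 7
paddr = 7 * 8 + 3 = 59

Answer: 59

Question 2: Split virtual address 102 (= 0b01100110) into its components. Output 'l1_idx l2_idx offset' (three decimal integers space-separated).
vaddr = 102 = 0b01100110
  top 2 bits -> l1_idx = 1
  next 3 bits -> l2_idx = 4
  bottom 3 bits -> offset = 6

Answer: 1 4 6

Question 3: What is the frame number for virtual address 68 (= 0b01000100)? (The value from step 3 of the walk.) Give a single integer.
vaddr = 68: l1_idx=1, l2_idx=0
L1[1] = 1; L2[1][0] = 55

Answer: 55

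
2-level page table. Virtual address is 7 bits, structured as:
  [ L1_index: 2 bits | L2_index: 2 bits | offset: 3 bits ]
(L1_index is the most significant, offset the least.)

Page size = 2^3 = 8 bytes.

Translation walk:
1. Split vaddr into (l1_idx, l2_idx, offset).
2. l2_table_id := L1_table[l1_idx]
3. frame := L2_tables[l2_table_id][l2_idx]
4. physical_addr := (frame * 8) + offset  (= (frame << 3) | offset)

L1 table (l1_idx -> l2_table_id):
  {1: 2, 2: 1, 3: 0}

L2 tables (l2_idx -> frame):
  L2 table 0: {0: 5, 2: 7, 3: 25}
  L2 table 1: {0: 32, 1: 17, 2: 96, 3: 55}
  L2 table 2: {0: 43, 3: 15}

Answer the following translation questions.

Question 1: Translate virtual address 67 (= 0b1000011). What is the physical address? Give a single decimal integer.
Answer: 259

Derivation:
vaddr = 67 = 0b1000011
Split: l1_idx=2, l2_idx=0, offset=3
L1[2] = 1
L2[1][0] = 32
paddr = 32 * 8 + 3 = 259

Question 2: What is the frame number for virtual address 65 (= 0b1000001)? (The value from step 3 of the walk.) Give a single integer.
vaddr = 65: l1_idx=2, l2_idx=0
L1[2] = 1; L2[1][0] = 32

Answer: 32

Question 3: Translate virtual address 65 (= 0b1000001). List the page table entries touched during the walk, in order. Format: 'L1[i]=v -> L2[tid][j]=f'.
vaddr = 65 = 0b1000001
Split: l1_idx=2, l2_idx=0, offset=1

Answer: L1[2]=1 -> L2[1][0]=32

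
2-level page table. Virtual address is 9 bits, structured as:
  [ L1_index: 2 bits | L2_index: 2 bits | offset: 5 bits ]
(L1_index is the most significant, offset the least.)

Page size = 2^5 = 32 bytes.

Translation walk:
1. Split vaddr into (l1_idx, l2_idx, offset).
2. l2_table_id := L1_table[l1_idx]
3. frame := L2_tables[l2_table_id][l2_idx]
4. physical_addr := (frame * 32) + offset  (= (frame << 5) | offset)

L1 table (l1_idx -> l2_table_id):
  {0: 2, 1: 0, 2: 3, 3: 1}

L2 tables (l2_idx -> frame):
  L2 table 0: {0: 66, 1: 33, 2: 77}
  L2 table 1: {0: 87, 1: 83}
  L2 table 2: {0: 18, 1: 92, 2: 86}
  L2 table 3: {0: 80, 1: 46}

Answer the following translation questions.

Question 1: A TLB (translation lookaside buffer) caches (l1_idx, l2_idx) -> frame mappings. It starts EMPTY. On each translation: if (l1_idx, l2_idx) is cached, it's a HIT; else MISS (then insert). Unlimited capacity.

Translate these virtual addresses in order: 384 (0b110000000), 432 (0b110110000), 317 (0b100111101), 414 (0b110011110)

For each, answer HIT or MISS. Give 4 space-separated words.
Answer: MISS MISS MISS HIT

Derivation:
vaddr=384: (3,0) not in TLB -> MISS, insert
vaddr=432: (3,1) not in TLB -> MISS, insert
vaddr=317: (2,1) not in TLB -> MISS, insert
vaddr=414: (3,0) in TLB -> HIT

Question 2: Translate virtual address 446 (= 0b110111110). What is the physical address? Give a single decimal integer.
Answer: 2686

Derivation:
vaddr = 446 = 0b110111110
Split: l1_idx=3, l2_idx=1, offset=30
L1[3] = 1
L2[1][1] = 83
paddr = 83 * 32 + 30 = 2686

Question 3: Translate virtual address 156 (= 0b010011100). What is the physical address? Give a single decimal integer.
vaddr = 156 = 0b010011100
Split: l1_idx=1, l2_idx=0, offset=28
L1[1] = 0
L2[0][0] = 66
paddr = 66 * 32 + 28 = 2140

Answer: 2140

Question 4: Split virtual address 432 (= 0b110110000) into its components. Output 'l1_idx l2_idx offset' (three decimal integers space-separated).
Answer: 3 1 16

Derivation:
vaddr = 432 = 0b110110000
  top 2 bits -> l1_idx = 3
  next 2 bits -> l2_idx = 1
  bottom 5 bits -> offset = 16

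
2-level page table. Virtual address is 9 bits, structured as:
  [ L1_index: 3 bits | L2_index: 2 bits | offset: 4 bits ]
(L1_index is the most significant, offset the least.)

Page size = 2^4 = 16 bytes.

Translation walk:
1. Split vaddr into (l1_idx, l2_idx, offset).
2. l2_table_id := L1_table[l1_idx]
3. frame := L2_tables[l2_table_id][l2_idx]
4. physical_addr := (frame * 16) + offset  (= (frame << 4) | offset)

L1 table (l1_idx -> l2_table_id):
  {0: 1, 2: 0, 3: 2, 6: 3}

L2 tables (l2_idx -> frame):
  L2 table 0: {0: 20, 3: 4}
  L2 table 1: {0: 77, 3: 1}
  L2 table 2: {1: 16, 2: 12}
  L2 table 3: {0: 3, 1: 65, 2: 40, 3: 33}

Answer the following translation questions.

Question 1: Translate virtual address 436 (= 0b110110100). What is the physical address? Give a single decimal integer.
vaddr = 436 = 0b110110100
Split: l1_idx=6, l2_idx=3, offset=4
L1[6] = 3
L2[3][3] = 33
paddr = 33 * 16 + 4 = 532

Answer: 532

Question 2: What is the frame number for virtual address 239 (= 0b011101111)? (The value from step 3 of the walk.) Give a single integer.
vaddr = 239: l1_idx=3, l2_idx=2
L1[3] = 2; L2[2][2] = 12

Answer: 12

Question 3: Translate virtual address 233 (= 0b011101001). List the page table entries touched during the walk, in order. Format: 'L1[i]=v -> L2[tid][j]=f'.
vaddr = 233 = 0b011101001
Split: l1_idx=3, l2_idx=2, offset=9

Answer: L1[3]=2 -> L2[2][2]=12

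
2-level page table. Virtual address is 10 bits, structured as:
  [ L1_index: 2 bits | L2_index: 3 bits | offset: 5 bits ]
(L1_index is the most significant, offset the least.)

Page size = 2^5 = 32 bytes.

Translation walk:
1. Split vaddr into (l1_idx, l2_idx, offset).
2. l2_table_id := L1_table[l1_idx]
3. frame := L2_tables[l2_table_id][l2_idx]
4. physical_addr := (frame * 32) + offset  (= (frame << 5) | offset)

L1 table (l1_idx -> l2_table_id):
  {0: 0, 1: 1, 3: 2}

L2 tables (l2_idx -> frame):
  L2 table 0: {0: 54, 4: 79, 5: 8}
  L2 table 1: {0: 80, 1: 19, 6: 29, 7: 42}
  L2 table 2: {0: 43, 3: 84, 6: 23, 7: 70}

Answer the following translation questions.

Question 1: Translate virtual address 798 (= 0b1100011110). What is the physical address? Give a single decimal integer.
Answer: 1406

Derivation:
vaddr = 798 = 0b1100011110
Split: l1_idx=3, l2_idx=0, offset=30
L1[3] = 2
L2[2][0] = 43
paddr = 43 * 32 + 30 = 1406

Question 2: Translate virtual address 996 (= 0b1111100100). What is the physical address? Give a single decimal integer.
Answer: 2244

Derivation:
vaddr = 996 = 0b1111100100
Split: l1_idx=3, l2_idx=7, offset=4
L1[3] = 2
L2[2][7] = 70
paddr = 70 * 32 + 4 = 2244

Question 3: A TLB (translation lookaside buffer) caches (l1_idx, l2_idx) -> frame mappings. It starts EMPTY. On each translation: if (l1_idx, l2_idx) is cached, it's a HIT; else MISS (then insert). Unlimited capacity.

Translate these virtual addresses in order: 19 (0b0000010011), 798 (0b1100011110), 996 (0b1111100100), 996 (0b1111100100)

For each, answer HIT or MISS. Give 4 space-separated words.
Answer: MISS MISS MISS HIT

Derivation:
vaddr=19: (0,0) not in TLB -> MISS, insert
vaddr=798: (3,0) not in TLB -> MISS, insert
vaddr=996: (3,7) not in TLB -> MISS, insert
vaddr=996: (3,7) in TLB -> HIT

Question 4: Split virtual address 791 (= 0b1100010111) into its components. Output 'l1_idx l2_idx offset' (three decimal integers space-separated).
vaddr = 791 = 0b1100010111
  top 2 bits -> l1_idx = 3
  next 3 bits -> l2_idx = 0
  bottom 5 bits -> offset = 23

Answer: 3 0 23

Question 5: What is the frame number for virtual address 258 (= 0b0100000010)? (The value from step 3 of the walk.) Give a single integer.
vaddr = 258: l1_idx=1, l2_idx=0
L1[1] = 1; L2[1][0] = 80

Answer: 80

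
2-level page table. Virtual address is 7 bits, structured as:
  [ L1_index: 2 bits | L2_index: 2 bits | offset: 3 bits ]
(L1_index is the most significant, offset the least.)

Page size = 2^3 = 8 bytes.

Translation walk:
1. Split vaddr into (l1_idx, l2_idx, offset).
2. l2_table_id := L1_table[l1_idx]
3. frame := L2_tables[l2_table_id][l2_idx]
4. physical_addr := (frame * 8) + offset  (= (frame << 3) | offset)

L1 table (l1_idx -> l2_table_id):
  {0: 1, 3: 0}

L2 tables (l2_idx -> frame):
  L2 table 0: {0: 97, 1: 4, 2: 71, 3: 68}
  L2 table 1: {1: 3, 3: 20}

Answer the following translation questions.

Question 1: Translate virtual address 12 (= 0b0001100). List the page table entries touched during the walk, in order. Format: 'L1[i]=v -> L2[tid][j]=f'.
vaddr = 12 = 0b0001100
Split: l1_idx=0, l2_idx=1, offset=4

Answer: L1[0]=1 -> L2[1][1]=3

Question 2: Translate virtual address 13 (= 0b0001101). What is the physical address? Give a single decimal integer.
vaddr = 13 = 0b0001101
Split: l1_idx=0, l2_idx=1, offset=5
L1[0] = 1
L2[1][1] = 3
paddr = 3 * 8 + 5 = 29

Answer: 29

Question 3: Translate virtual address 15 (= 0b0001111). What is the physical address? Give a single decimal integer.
vaddr = 15 = 0b0001111
Split: l1_idx=0, l2_idx=1, offset=7
L1[0] = 1
L2[1][1] = 3
paddr = 3 * 8 + 7 = 31

Answer: 31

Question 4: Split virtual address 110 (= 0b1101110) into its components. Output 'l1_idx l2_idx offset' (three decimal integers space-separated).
Answer: 3 1 6

Derivation:
vaddr = 110 = 0b1101110
  top 2 bits -> l1_idx = 3
  next 2 bits -> l2_idx = 1
  bottom 3 bits -> offset = 6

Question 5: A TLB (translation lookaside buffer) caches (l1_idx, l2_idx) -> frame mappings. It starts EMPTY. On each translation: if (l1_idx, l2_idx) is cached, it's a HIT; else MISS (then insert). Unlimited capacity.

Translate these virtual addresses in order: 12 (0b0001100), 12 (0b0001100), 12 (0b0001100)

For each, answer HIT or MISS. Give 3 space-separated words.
vaddr=12: (0,1) not in TLB -> MISS, insert
vaddr=12: (0,1) in TLB -> HIT
vaddr=12: (0,1) in TLB -> HIT

Answer: MISS HIT HIT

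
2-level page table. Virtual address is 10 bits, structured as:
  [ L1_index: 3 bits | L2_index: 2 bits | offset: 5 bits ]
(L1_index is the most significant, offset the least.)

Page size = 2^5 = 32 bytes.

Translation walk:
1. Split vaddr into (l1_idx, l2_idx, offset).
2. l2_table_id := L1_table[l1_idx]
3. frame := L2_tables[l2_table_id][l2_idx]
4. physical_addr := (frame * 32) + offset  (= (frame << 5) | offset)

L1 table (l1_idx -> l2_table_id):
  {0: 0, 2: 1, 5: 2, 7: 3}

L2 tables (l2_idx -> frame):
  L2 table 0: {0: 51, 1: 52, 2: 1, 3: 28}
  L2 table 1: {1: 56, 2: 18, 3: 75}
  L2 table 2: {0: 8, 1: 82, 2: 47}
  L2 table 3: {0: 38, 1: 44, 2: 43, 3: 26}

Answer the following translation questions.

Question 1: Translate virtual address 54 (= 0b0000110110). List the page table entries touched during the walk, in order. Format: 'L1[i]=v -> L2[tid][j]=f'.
Answer: L1[0]=0 -> L2[0][1]=52

Derivation:
vaddr = 54 = 0b0000110110
Split: l1_idx=0, l2_idx=1, offset=22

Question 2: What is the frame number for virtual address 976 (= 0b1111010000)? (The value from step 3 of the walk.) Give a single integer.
vaddr = 976: l1_idx=7, l2_idx=2
L1[7] = 3; L2[3][2] = 43

Answer: 43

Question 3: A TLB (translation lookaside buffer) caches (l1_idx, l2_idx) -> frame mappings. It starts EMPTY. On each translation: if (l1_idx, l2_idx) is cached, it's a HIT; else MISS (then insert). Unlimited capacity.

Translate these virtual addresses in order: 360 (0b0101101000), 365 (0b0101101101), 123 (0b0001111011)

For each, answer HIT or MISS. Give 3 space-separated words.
vaddr=360: (2,3) not in TLB -> MISS, insert
vaddr=365: (2,3) in TLB -> HIT
vaddr=123: (0,3) not in TLB -> MISS, insert

Answer: MISS HIT MISS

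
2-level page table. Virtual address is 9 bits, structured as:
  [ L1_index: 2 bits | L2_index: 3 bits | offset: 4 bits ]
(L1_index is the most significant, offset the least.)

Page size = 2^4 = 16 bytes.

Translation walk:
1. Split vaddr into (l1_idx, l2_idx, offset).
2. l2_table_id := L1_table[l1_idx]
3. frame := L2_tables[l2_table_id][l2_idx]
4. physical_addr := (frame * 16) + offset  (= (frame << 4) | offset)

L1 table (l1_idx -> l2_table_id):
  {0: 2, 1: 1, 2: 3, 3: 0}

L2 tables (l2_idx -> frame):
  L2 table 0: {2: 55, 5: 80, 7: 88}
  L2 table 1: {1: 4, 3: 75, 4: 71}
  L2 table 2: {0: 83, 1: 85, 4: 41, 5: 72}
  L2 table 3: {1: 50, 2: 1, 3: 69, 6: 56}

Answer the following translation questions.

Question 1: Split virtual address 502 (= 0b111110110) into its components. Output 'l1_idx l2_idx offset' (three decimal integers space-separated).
Answer: 3 7 6

Derivation:
vaddr = 502 = 0b111110110
  top 2 bits -> l1_idx = 3
  next 3 bits -> l2_idx = 7
  bottom 4 bits -> offset = 6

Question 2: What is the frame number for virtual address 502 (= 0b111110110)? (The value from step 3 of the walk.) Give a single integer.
vaddr = 502: l1_idx=3, l2_idx=7
L1[3] = 0; L2[0][7] = 88

Answer: 88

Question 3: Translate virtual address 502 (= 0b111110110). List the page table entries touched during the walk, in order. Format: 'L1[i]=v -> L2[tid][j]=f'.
vaddr = 502 = 0b111110110
Split: l1_idx=3, l2_idx=7, offset=6

Answer: L1[3]=0 -> L2[0][7]=88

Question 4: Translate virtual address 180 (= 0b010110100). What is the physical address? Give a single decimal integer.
vaddr = 180 = 0b010110100
Split: l1_idx=1, l2_idx=3, offset=4
L1[1] = 1
L2[1][3] = 75
paddr = 75 * 16 + 4 = 1204

Answer: 1204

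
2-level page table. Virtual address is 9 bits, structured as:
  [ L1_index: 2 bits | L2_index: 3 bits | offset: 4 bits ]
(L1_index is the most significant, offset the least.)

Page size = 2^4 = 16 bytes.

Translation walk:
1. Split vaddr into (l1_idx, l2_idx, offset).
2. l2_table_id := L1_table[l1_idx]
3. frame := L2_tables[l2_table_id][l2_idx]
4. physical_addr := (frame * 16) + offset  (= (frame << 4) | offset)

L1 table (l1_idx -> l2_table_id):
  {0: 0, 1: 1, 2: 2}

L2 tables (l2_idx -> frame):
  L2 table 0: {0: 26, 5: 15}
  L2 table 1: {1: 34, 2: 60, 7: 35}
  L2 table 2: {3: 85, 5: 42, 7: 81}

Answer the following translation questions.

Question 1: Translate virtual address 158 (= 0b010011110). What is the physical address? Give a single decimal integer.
vaddr = 158 = 0b010011110
Split: l1_idx=1, l2_idx=1, offset=14
L1[1] = 1
L2[1][1] = 34
paddr = 34 * 16 + 14 = 558

Answer: 558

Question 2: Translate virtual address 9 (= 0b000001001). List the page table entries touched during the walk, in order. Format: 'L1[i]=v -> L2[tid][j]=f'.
vaddr = 9 = 0b000001001
Split: l1_idx=0, l2_idx=0, offset=9

Answer: L1[0]=0 -> L2[0][0]=26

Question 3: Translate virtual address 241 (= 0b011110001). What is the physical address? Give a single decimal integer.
Answer: 561

Derivation:
vaddr = 241 = 0b011110001
Split: l1_idx=1, l2_idx=7, offset=1
L1[1] = 1
L2[1][7] = 35
paddr = 35 * 16 + 1 = 561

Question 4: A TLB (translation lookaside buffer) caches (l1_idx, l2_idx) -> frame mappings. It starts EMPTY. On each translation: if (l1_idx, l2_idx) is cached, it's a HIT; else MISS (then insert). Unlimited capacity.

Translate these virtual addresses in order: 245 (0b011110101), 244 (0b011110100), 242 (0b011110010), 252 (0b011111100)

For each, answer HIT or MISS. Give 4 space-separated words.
vaddr=245: (1,7) not in TLB -> MISS, insert
vaddr=244: (1,7) in TLB -> HIT
vaddr=242: (1,7) in TLB -> HIT
vaddr=252: (1,7) in TLB -> HIT

Answer: MISS HIT HIT HIT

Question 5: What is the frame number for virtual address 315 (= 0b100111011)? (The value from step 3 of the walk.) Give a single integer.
vaddr = 315: l1_idx=2, l2_idx=3
L1[2] = 2; L2[2][3] = 85

Answer: 85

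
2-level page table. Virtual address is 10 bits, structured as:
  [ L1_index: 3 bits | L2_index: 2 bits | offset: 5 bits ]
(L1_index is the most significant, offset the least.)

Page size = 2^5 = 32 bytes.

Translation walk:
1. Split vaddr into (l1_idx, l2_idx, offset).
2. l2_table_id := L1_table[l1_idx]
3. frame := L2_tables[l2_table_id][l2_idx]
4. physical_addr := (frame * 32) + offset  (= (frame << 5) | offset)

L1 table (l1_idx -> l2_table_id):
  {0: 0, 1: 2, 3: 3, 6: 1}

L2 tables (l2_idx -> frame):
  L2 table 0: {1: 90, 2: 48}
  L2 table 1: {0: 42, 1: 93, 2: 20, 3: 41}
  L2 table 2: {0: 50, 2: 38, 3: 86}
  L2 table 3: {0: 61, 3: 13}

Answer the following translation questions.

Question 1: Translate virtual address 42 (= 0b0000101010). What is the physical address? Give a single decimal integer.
vaddr = 42 = 0b0000101010
Split: l1_idx=0, l2_idx=1, offset=10
L1[0] = 0
L2[0][1] = 90
paddr = 90 * 32 + 10 = 2890

Answer: 2890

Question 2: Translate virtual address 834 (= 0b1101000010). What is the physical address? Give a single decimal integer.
vaddr = 834 = 0b1101000010
Split: l1_idx=6, l2_idx=2, offset=2
L1[6] = 1
L2[1][2] = 20
paddr = 20 * 32 + 2 = 642

Answer: 642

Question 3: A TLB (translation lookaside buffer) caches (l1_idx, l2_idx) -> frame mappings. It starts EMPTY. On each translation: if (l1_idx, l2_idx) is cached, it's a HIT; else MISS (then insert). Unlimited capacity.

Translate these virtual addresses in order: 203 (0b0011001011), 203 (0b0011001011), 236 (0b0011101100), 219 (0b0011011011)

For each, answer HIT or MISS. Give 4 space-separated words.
Answer: MISS HIT MISS HIT

Derivation:
vaddr=203: (1,2) not in TLB -> MISS, insert
vaddr=203: (1,2) in TLB -> HIT
vaddr=236: (1,3) not in TLB -> MISS, insert
vaddr=219: (1,2) in TLB -> HIT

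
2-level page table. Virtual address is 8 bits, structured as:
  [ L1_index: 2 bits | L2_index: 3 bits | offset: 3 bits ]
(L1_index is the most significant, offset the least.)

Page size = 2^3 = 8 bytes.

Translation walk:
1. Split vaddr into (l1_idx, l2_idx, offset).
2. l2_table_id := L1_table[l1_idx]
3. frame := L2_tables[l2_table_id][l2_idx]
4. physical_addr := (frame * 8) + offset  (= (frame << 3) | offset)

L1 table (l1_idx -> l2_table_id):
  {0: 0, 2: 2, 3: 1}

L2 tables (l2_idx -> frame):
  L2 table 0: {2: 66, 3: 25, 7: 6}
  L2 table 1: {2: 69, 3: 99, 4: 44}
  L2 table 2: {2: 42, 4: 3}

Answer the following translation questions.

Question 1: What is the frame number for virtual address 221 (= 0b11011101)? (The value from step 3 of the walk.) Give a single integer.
vaddr = 221: l1_idx=3, l2_idx=3
L1[3] = 1; L2[1][3] = 99

Answer: 99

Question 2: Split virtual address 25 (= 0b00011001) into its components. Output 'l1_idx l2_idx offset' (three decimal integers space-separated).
vaddr = 25 = 0b00011001
  top 2 bits -> l1_idx = 0
  next 3 bits -> l2_idx = 3
  bottom 3 bits -> offset = 1

Answer: 0 3 1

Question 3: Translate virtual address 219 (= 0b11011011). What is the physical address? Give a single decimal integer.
Answer: 795

Derivation:
vaddr = 219 = 0b11011011
Split: l1_idx=3, l2_idx=3, offset=3
L1[3] = 1
L2[1][3] = 99
paddr = 99 * 8 + 3 = 795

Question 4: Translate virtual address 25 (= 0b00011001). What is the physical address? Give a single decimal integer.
vaddr = 25 = 0b00011001
Split: l1_idx=0, l2_idx=3, offset=1
L1[0] = 0
L2[0][3] = 25
paddr = 25 * 8 + 1 = 201

Answer: 201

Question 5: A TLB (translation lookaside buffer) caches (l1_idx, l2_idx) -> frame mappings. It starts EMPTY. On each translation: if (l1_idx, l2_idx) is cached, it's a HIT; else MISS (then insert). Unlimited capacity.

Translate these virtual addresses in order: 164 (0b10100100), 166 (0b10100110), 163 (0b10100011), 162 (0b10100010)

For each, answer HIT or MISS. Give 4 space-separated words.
vaddr=164: (2,4) not in TLB -> MISS, insert
vaddr=166: (2,4) in TLB -> HIT
vaddr=163: (2,4) in TLB -> HIT
vaddr=162: (2,4) in TLB -> HIT

Answer: MISS HIT HIT HIT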